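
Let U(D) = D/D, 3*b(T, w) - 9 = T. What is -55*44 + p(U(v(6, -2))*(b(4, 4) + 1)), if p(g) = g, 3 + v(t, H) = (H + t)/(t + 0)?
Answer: -7244/3 ≈ -2414.7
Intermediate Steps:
v(t, H) = -3 + (H + t)/t (v(t, H) = -3 + (H + t)/(t + 0) = -3 + (H + t)/t)
b(T, w) = 3 + T/3
U(D) = 1
-55*44 + p(U(v(6, -2))*(b(4, 4) + 1)) = -55*44 + 1*((3 + (1/3)*4) + 1) = -2420 + 1*((3 + 4/3) + 1) = -2420 + 1*(13/3 + 1) = -2420 + 1*(16/3) = -2420 + 16/3 = -7244/3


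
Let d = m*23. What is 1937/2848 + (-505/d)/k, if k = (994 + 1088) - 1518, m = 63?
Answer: 395386973/581872032 ≈ 0.67951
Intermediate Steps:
d = 1449 (d = 63*23 = 1449)
k = 564 (k = 2082 - 1518 = 564)
1937/2848 + (-505/d)/k = 1937/2848 - 505/1449/564 = 1937*(1/2848) - 505*1/1449*(1/564) = 1937/2848 - 505/1449*1/564 = 1937/2848 - 505/817236 = 395386973/581872032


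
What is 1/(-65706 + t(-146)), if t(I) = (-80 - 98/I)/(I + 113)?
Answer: -2409/158279963 ≈ -1.5220e-5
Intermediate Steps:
t(I) = (-80 - 98/I)/(113 + I)
1/(-65706 + t(-146)) = 1/(-65706 + 2*(-49 - 40*(-146))/(-146*(113 - 146))) = 1/(-65706 + 2*(-1/146)*(-49 + 5840)/(-33)) = 1/(-65706 + 2*(-1/146)*(-1/33)*5791) = 1/(-65706 + 5791/2409) = 1/(-158279963/2409) = -2409/158279963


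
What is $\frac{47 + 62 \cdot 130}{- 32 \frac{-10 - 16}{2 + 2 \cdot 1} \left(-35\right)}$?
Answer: $- \frac{8107}{7280} \approx -1.1136$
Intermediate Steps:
$\frac{47 + 62 \cdot 130}{- 32 \frac{-10 - 16}{2 + 2 \cdot 1} \left(-35\right)} = \frac{47 + 8060}{- 32 \left(- \frac{26}{2 + 2}\right) \left(-35\right)} = \frac{8107}{- 32 \left(- \frac{26}{4}\right) \left(-35\right)} = \frac{8107}{- 32 \left(\left(-26\right) \frac{1}{4}\right) \left(-35\right)} = \frac{8107}{\left(-32\right) \left(- \frac{13}{2}\right) \left(-35\right)} = \frac{8107}{208 \left(-35\right)} = \frac{8107}{-7280} = 8107 \left(- \frac{1}{7280}\right) = - \frac{8107}{7280}$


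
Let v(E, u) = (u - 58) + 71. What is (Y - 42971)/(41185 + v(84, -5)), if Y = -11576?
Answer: -54547/41193 ≈ -1.3242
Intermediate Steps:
v(E, u) = 13 + u (v(E, u) = (-58 + u) + 71 = 13 + u)
(Y - 42971)/(41185 + v(84, -5)) = (-11576 - 42971)/(41185 + (13 - 5)) = -54547/(41185 + 8) = -54547/41193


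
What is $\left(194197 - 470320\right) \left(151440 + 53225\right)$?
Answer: $-56512713795$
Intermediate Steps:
$\left(194197 - 470320\right) \left(151440 + 53225\right) = \left(-276123\right) 204665 = -56512713795$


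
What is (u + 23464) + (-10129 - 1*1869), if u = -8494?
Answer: 2972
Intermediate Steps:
(u + 23464) + (-10129 - 1*1869) = (-8494 + 23464) + (-10129 - 1*1869) = 14970 + (-10129 - 1869) = 14970 - 11998 = 2972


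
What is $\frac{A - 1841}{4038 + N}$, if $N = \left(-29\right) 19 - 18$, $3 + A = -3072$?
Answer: $- \frac{4916}{3469} \approx -1.4171$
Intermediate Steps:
$A = -3075$ ($A = -3 - 3072 = -3075$)
$N = -569$ ($N = -551 - 18 = -569$)
$\frac{A - 1841}{4038 + N} = \frac{-3075 - 1841}{4038 - 569} = - \frac{4916}{3469}$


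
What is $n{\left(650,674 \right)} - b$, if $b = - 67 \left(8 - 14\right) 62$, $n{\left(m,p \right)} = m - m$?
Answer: $-24924$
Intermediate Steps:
$n{\left(m,p \right)} = 0$
$b = 24924$ ($b = \left(-67\right) \left(-6\right) 62 = 402 \cdot 62 = 24924$)
$n{\left(650,674 \right)} - b = 0 - 24924 = -24924$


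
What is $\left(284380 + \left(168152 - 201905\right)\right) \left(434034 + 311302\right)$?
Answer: $186801325672$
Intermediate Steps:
$\left(284380 + \left(168152 - 201905\right)\right) \left(434034 + 311302\right) = \left(284380 - 33753\right) 745336 = 250627 \cdot 745336 = 186801325672$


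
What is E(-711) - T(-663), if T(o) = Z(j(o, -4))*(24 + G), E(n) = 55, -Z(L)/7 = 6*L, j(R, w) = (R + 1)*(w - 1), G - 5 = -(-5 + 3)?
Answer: 4309675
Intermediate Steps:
G = 7 (G = 5 - (-5 + 3) = 5 - 1*(-2) = 5 + 2 = 7)
j(R, w) = (1 + R)*(-1 + w)
Z(L) = -42*L
T(o) = 6510 + 6510*o (T(o) = (-42*(-1 - 4 - o + o*(-4)))*(24 + 7) = -42*(-1 - 4 - o - 4*o)*31 = -42*(-5 - 5*o)*31 = (210 + 210*o)*31 = 6510 + 6510*o)
E(-711) - T(-663) = 55 - (6510 + 6510*(-663)) = 55 - (6510 - 4316130) = 55 - 1*(-4309620) = 55 + 4309620 = 4309675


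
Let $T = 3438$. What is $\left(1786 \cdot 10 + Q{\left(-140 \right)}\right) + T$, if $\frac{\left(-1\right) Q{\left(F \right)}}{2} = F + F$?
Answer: $21858$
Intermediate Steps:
$Q{\left(F \right)} = - 4 F$ ($Q{\left(F \right)} = - 2 \left(F + F\right) = - 2 \cdot 2 F = - 4 F$)
$\left(1786 \cdot 10 + Q{\left(-140 \right)}\right) + T = \left(1786 \cdot 10 - -560\right) + 3438 = \left(17860 + 560\right) + 3438 = 18420 + 3438 = 21858$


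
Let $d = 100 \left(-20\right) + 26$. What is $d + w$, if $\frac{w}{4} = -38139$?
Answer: $-154530$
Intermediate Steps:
$d = -1974$ ($d = -2000 + 26 = -1974$)
$w = -152556$ ($w = 4 \left(-38139\right) = -152556$)
$d + w = -1974 - 152556 = -154530$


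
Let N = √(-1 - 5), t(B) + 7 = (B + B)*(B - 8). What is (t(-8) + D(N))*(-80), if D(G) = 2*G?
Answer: -19920 - 160*I*√6 ≈ -19920.0 - 391.92*I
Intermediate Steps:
t(B) = -7 + 2*B*(-8 + B) (t(B) = -7 + (B + B)*(B - 8) = -7 + (2*B)*(-8 + B) = -7 + 2*B*(-8 + B))
N = I*√6 (N = √(-6) = I*√6 ≈ 2.4495*I)
(t(-8) + D(N))*(-80) = ((-7 - 16*(-8) + 2*(-8)²) + 2*(I*√6))*(-80) = ((-7 + 128 + 2*64) + 2*I*√6)*(-80) = ((-7 + 128 + 128) + 2*I*√6)*(-80) = (249 + 2*I*√6)*(-80) = -19920 - 160*I*√6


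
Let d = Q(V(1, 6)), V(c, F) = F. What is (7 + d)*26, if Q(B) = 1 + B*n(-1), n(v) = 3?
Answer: 676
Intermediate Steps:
Q(B) = 1 + 3*B (Q(B) = 1 + B*3 = 1 + 3*B)
d = 19 (d = 1 + 3*6 = 1 + 18 = 19)
(7 + d)*26 = (7 + 19)*26 = 26*26 = 676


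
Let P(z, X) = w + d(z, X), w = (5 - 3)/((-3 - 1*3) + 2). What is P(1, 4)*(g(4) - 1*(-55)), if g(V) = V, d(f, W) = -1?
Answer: -177/2 ≈ -88.500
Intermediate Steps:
w = -1/2 (w = 2/((-3 - 3) + 2) = 2/(-6 + 2) = 2/(-4) = 2*(-1/4) = -1/2 ≈ -0.50000)
P(z, X) = -3/2 (P(z, X) = -1/2 - 1 = -3/2)
P(1, 4)*(g(4) - 1*(-55)) = -3*(4 - 1*(-55))/2 = -3*(4 + 55)/2 = -3/2*59 = -177/2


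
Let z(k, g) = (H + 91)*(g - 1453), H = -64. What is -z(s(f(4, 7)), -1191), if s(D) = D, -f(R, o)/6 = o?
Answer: 71388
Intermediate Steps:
f(R, o) = -6*o
z(k, g) = -39231 + 27*g (z(k, g) = (-64 + 91)*(g - 1453) = 27*(-1453 + g) = -39231 + 27*g)
-z(s(f(4, 7)), -1191) = -(-39231 + 27*(-1191)) = -(-39231 - 32157) = -1*(-71388) = 71388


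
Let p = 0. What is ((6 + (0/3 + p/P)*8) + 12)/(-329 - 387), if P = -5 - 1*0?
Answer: -9/358 ≈ -0.025140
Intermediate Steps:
P = -5 (P = -5 + 0 = -5)
((6 + (0/3 + p/P)*8) + 12)/(-329 - 387) = ((6 + (0/3 + 0/(-5))*8) + 12)/(-329 - 387) = ((6 + (0*(⅓) + 0*(-⅕))*8) + 12)/(-716) = ((6 + (0 + 0)*8) + 12)*(-1/716) = ((6 + 0*8) + 12)*(-1/716) = ((6 + 0) + 12)*(-1/716) = (6 + 12)*(-1/716) = 18*(-1/716) = -9/358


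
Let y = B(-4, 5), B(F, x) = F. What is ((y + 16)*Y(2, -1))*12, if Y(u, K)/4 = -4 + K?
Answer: -2880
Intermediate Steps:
Y(u, K) = -16 + 4*K (Y(u, K) = 4*(-4 + K) = -16 + 4*K)
y = -4
((y + 16)*Y(2, -1))*12 = ((-4 + 16)*(-16 + 4*(-1)))*12 = (12*(-16 - 4))*12 = (12*(-20))*12 = -240*12 = -2880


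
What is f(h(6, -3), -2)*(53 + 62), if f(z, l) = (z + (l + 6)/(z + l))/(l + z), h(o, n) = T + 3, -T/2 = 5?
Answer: 7705/81 ≈ 95.123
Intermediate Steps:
T = -10 (T = -2*5 = -10)
h(o, n) = -7 (h(o, n) = -10 + 3 = -7)
f(z, l) = (z + (6 + l)/(l + z))/(l + z)
f(h(6, -3), -2)*(53 + 62) = ((6 - 2 + (-7)² - 2*(-7))/(-2 - 7)²)*(53 + 62) = ((6 - 2 + 49 + 14)/(-9)²)*115 = ((1/81)*67)*115 = (67/81)*115 = 7705/81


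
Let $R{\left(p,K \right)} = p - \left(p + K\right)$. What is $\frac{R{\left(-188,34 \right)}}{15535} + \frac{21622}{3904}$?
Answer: $\frac{167882517}{30324320} \approx 5.5362$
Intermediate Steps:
$R{\left(p,K \right)} = - K$ ($R{\left(p,K \right)} = p - \left(K + p\right) = - K$)
$\frac{R{\left(-188,34 \right)}}{15535} + \frac{21622}{3904} = \frac{\left(-1\right) 34}{15535} + \frac{21622}{3904} = \left(-34\right) \frac{1}{15535} + 21622 \cdot \frac{1}{3904} = - \frac{34}{15535} + \frac{10811}{1952} = \frac{167882517}{30324320}$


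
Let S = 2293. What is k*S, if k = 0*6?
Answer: 0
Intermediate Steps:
k = 0
k*S = 0*2293 = 0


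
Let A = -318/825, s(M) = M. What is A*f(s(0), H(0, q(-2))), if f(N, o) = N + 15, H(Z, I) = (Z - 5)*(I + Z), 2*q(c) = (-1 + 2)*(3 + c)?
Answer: -318/55 ≈ -5.7818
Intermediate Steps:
q(c) = 3/2 + c/2 (q(c) = ((-1 + 2)*(3 + c))/2 = (1*(3 + c))/2 = (3 + c)/2 = 3/2 + c/2)
H(Z, I) = (-5 + Z)*(I + Z)
f(N, o) = 15 + N
A = -106/275 (A = -318*1/825 = -106/275 ≈ -0.38545)
A*f(s(0), H(0, q(-2))) = -106*(15 + 0)/275 = -106/275*15 = -318/55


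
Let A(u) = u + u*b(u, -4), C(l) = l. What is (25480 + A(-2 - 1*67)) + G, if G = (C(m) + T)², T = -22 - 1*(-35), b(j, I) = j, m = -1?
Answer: 30316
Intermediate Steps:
T = 13 (T = -22 + 35 = 13)
A(u) = u + u² (A(u) = u + u*u = u + u²)
G = 144 (G = (-1 + 13)² = 12² = 144)
(25480 + A(-2 - 1*67)) + G = (25480 + (-2 - 1*67)*(1 + (-2 - 1*67))) + 144 = (25480 + (-2 - 67)*(1 + (-2 - 67))) + 144 = (25480 - 69*(1 - 69)) + 144 = (25480 - 69*(-68)) + 144 = (25480 + 4692) + 144 = 30172 + 144 = 30316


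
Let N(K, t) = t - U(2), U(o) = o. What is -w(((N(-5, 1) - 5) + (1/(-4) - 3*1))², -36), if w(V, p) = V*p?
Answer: 12321/4 ≈ 3080.3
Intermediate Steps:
N(K, t) = -2 + t (N(K, t) = t - 1*2 = t - 2 = -2 + t)
-w(((N(-5, 1) - 5) + (1/(-4) - 3*1))², -36) = -(((-2 + 1) - 5) + (1/(-4) - 3*1))²*(-36) = -((-1 - 5) + (-¼ - 3))²*(-36) = -(-6 - 13/4)²*(-36) = -(-37/4)²*(-36) = -1369*(-36)/16 = -1*(-12321/4) = 12321/4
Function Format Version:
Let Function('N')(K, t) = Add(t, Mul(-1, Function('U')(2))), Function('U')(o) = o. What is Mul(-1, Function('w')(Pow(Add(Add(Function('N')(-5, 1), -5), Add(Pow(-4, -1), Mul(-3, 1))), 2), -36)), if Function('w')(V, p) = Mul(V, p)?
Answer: Rational(12321, 4) ≈ 3080.3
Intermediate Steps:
Function('N')(K, t) = Add(-2, t) (Function('N')(K, t) = Add(t, Mul(-1, 2)) = Add(t, -2) = Add(-2, t))
Mul(-1, Function('w')(Pow(Add(Add(Function('N')(-5, 1), -5), Add(Pow(-4, -1), Mul(-3, 1))), 2), -36)) = Mul(-1, Mul(Pow(Add(Add(Add(-2, 1), -5), Add(Pow(-4, -1), Mul(-3, 1))), 2), -36)) = Mul(-1, Mul(Pow(Add(Add(-1, -5), Add(Rational(-1, 4), -3)), 2), -36)) = Mul(-1, Mul(Pow(Add(-6, Rational(-13, 4)), 2), -36)) = Mul(-1, Mul(Pow(Rational(-37, 4), 2), -36)) = Mul(-1, Mul(Rational(1369, 16), -36)) = Mul(-1, Rational(-12321, 4)) = Rational(12321, 4)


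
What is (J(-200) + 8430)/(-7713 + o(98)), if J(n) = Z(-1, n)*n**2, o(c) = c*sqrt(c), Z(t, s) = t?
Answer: 243499410/58549177 + 21657020*sqrt(2)/58549177 ≈ 4.6820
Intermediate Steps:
o(c) = c**(3/2)
J(n) = -n**2
(J(-200) + 8430)/(-7713 + o(98)) = (-1*(-200)**2 + 8430)/(-7713 + 98**(3/2)) = (-1*40000 + 8430)/(-7713 + 686*sqrt(2)) = (-40000 + 8430)/(-7713 + 686*sqrt(2)) = -31570/(-7713 + 686*sqrt(2))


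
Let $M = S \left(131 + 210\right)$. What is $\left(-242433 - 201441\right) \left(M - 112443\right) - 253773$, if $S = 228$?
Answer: $15399954657$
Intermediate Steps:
$M = 77748$ ($M = 228 \left(131 + 210\right) = 228 \cdot 341 = 77748$)
$\left(-242433 - 201441\right) \left(M - 112443\right) - 253773 = \left(-242433 - 201441\right) \left(77748 - 112443\right) - 253773 = \left(-443874\right) \left(-34695\right) - 253773 = 15400208430 - 253773 = 15399954657$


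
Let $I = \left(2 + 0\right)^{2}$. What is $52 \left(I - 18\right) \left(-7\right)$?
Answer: $5096$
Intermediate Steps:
$I = 4$ ($I = 2^{2} = 4$)
$52 \left(I - 18\right) \left(-7\right) = 52 \left(4 - 18\right) \left(-7\right) = 52 \left(-14\right) \left(-7\right) = \left(-728\right) \left(-7\right) = 5096$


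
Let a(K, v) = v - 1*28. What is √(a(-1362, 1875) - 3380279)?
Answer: 16*I*√13197 ≈ 1838.1*I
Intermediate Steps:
a(K, v) = -28 + v (a(K, v) = v - 28 = -28 + v)
√(a(-1362, 1875) - 3380279) = √((-28 + 1875) - 3380279) = √(1847 - 3380279) = √(-3378432) = 16*I*√13197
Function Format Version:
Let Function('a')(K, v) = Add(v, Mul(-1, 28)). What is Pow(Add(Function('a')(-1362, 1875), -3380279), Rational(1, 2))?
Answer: Mul(16, I, Pow(13197, Rational(1, 2))) ≈ Mul(1838.1, I)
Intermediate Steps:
Function('a')(K, v) = Add(-28, v) (Function('a')(K, v) = Add(v, -28) = Add(-28, v))
Pow(Add(Function('a')(-1362, 1875), -3380279), Rational(1, 2)) = Pow(Add(Add(-28, 1875), -3380279), Rational(1, 2)) = Pow(Add(1847, -3380279), Rational(1, 2)) = Pow(-3378432, Rational(1, 2)) = Mul(16, I, Pow(13197, Rational(1, 2)))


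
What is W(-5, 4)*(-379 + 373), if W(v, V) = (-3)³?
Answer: 162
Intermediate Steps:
W(v, V) = -27
W(-5, 4)*(-379 + 373) = -27*(-379 + 373) = -27*(-6) = 162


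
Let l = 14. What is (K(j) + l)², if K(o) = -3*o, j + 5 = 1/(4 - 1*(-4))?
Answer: 52441/64 ≈ 819.39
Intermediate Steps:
j = -39/8 (j = -5 + 1/(4 - 1*(-4)) = -5 + 1/(4 + 4) = -5 + 1/8 = -5 + ⅛ = -39/8 ≈ -4.8750)
(K(j) + l)² = (-3*(-39/8) + 14)² = (117/8 + 14)² = (229/8)² = 52441/64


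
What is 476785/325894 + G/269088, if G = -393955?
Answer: -45224345/43847082336 ≈ -0.0010314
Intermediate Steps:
476785/325894 + G/269088 = 476785/325894 - 393955/269088 = -45224345/43847082336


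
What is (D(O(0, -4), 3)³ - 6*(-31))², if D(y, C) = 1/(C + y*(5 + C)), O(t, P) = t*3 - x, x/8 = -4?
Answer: 10442980647596409025/301855146292441 ≈ 34596.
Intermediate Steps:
x = -32 (x = 8*(-4) = -32)
O(t, P) = 32 + 3*t (O(t, P) = t*3 - 1*(-32) = 3*t + 32 = 32 + 3*t)
(D(O(0, -4), 3)³ - 6*(-31))² = ((1/(3 + 5*(32 + 3*0) + 3*(32 + 3*0)))³ - 6*(-31))² = ((1/(3 + 5*(32 + 0) + 3*(32 + 0)))³ + 186)² = ((1/(3 + 5*32 + 3*32))³ + 186)² = ((1/(3 + 160 + 96))³ + 186)² = ((1/259)³ + 186)² = (1/17373979 + 186)² = (3231560095/17373979)² = 10442980647596409025/301855146292441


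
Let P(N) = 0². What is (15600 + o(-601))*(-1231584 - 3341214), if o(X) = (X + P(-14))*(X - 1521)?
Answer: -5903125539756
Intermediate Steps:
P(N) = 0
o(X) = X*(-1521 + X) (o(X) = (X + 0)*(X - 1521) = X*(-1521 + X))
(15600 + o(-601))*(-1231584 - 3341214) = (15600 - 601*(-1521 - 601))*(-1231584 - 3341214) = (15600 - 601*(-2122))*(-4572798) = (15600 + 1275322)*(-4572798) = 1290922*(-4572798) = -5903125539756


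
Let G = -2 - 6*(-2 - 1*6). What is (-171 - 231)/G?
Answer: -201/23 ≈ -8.7391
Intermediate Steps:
G = 46 (G = -2 - 6*(-2 - 6) = -2 - 6*(-8) = -2 + 48 = 46)
(-171 - 231)/G = (-171 - 231)/46 = -402*1/46 = -201/23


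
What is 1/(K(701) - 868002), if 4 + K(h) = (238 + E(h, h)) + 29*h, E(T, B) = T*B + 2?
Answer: -1/356036 ≈ -2.8087e-6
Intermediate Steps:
E(T, B) = 2 + B*T (E(T, B) = B*T + 2 = 2 + B*T)
K(h) = 236 + h**2 + 29*h (K(h) = -4 + ((238 + (2 + h*h)) + 29*h) = -4 + ((238 + (2 + h**2)) + 29*h) = -4 + ((240 + h**2) + 29*h) = -4 + (240 + h**2 + 29*h) = 236 + h**2 + 29*h)
1/(K(701) - 868002) = 1/((236 + 701**2 + 29*701) - 868002) = 1/((236 + 491401 + 20329) - 868002) = 1/(511966 - 868002) = 1/(-356036) = -1/356036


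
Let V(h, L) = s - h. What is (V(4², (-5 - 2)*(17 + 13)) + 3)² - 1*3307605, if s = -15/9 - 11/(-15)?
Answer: -744167444/225 ≈ -3.3074e+6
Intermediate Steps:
s = -14/15 (s = -15*⅑ - 11*(-1/15) = -5/3 + 11/15 = -14/15 ≈ -0.93333)
V(h, L) = -14/15 - h
(V(4², (-5 - 2)*(17 + 13)) + 3)² - 1*3307605 = ((-14/15 - 1*4²) + 3)² - 1*3307605 = ((-14/15 - 1*16) + 3)² - 3307605 = ((-14/15 - 16) + 3)² - 3307605 = (-254/15 + 3)² - 3307605 = (-209/15)² - 3307605 = 43681/225 - 3307605 = -744167444/225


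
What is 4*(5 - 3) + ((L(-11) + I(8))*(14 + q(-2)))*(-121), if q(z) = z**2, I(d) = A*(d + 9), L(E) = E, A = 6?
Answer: -198190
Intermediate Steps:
I(d) = 54 + 6*d (I(d) = 6*(d + 9) = 6*(9 + d) = 54 + 6*d)
4*(5 - 3) + ((L(-11) + I(8))*(14 + q(-2)))*(-121) = 4*(5 - 3) + ((-11 + (54 + 6*8))*(14 + (-2)**2))*(-121) = 4*2 + ((-11 + (54 + 48))*(14 + 4))*(-121) = 8 + ((-11 + 102)*18)*(-121) = 8 + (91*18)*(-121) = 8 + 1638*(-121) = 8 - 198198 = -198190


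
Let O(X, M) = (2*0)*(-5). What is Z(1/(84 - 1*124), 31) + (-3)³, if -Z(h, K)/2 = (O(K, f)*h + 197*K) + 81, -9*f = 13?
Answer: -12403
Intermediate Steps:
f = -13/9 (f = -⅑*13 = -13/9 ≈ -1.4444)
O(X, M) = 0 (O(X, M) = 0*(-5) = 0)
Z(h, K) = -162 - 394*K (Z(h, K) = -2*((0*h + 197*K) + 81) = -2*((0 + 197*K) + 81) = -2*(197*K + 81) = -2*(81 + 197*K) = -162 - 394*K)
Z(1/(84 - 1*124), 31) + (-3)³ = (-162 - 394*31) + (-3)³ = (-162 - 12214) - 27 = -12376 - 27 = -12403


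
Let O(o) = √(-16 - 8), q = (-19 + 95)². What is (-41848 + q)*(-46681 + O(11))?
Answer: 1683877032 - 72144*I*√6 ≈ 1.6839e+9 - 1.7672e+5*I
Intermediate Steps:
q = 5776 (q = 76² = 5776)
O(o) = 2*I*√6 (O(o) = √(-24) = 2*I*√6)
(-41848 + q)*(-46681 + O(11)) = (-41848 + 5776)*(-46681 + 2*I*√6) = -36072*(-46681 + 2*I*√6) = 1683877032 - 72144*I*√6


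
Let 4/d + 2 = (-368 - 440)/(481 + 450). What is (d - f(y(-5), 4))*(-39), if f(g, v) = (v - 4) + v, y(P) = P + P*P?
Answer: 93626/445 ≈ 210.40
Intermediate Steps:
y(P) = P + P²
d = -1862/1335 (d = 4/(-2 + (-368 - 440)/(481 + 450)) = 4/(-2 - 808/931) = 4/(-2670/931) = 4*(-931/2670) = -1862/1335 ≈ -1.3948)
f(g, v) = -4 + 2*v (f(g, v) = (-4 + v) + v = -4 + 2*v)
(d - f(y(-5), 4))*(-39) = (-1862/1335 - (-4 + 2*4))*(-39) = (-1862/1335 - (-4 + 8))*(-39) = (-1862/1335 - 1*4)*(-39) = (-1862/1335 - 4)*(-39) = -7202/1335*(-39) = 93626/445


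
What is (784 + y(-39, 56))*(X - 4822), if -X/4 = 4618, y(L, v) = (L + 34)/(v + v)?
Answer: -1022641541/56 ≈ -1.8261e+7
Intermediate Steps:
y(L, v) = (34 + L)/(2*v) (y(L, v) = (34 + L)/((2*v)) = (34 + L)*(1/(2*v)) = (34 + L)/(2*v))
X = -18472 (X = -4*4618 = -18472)
(784 + y(-39, 56))*(X - 4822) = (784 + (½)*(34 - 39)/56)*(-18472 - 4822) = (784 + (½)*(1/56)*(-5))*(-23294) = (784 - 5/112)*(-23294) = (87803/112)*(-23294) = -1022641541/56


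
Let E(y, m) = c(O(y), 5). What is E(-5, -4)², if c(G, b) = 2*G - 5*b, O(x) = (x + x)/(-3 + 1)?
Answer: 225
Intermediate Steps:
O(x) = -x (O(x) = (2*x)/(-2) = (2*x)*(-½) = -x)
c(G, b) = -5*b + 2*G
E(y, m) = -25 - 2*y (E(y, m) = -5*5 + 2*(-y) = -25 - 2*y)
E(-5, -4)² = (-25 - 2*(-5))² = (-25 + 10)² = (-15)² = 225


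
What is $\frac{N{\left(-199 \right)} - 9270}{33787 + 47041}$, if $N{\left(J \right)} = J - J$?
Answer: $- \frac{4635}{40414} \approx -0.11469$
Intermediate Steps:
$N{\left(J \right)} = 0$
$\frac{N{\left(-199 \right)} - 9270}{33787 + 47041} = \frac{0 - 9270}{33787 + 47041} = - \frac{9270}{80828} = \left(-9270\right) \frac{1}{80828} = - \frac{4635}{40414}$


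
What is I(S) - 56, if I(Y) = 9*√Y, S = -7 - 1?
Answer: -56 + 18*I*√2 ≈ -56.0 + 25.456*I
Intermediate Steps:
S = -8
I(S) - 56 = 9*√(-8) - 56 = 9*(2*I*√2) - 56 = 18*I*√2 - 56 = -56 + 18*I*√2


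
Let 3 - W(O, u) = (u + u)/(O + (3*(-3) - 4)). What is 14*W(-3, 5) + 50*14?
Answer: 3003/4 ≈ 750.75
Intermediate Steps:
W(O, u) = 3 - 2*u/(-13 + O) (W(O, u) = 3 - (u + u)/(O + (3*(-3) - 4)) = 3 - 2*u/(O + (-9 - 4)) = 3 - 2*u/(O - 13) = 3 - 2*u/(-13 + O))
14*W(-3, 5) + 50*14 = 14*((-39 - 2*5 + 3*(-3))/(-13 - 3)) + 50*14 = 14*((-39 - 10 - 9)/(-16)) + 700 = 14*(-1/16*(-58)) + 700 = 14*(29/8) + 700 = 203/4 + 700 = 3003/4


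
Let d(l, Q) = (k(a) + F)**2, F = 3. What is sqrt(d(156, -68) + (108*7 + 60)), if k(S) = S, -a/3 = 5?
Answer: 8*sqrt(15) ≈ 30.984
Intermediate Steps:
a = -15 (a = -3*5 = -15)
d(l, Q) = 144 (d(l, Q) = (-15 + 3)**2 = (-12)**2 = 144)
sqrt(d(156, -68) + (108*7 + 60)) = sqrt(144 + (108*7 + 60)) = sqrt(144 + (756 + 60)) = sqrt(144 + 816) = sqrt(960) = 8*sqrt(15)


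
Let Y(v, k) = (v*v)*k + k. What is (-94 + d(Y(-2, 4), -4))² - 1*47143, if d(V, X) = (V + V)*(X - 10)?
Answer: 380573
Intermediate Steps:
Y(v, k) = k + k*v² (Y(v, k) = v²*k + k = k*v² + k = k + k*v²)
d(V, X) = 2*V*(-10 + X) (d(V, X) = (2*V)*(-10 + X) = 2*V*(-10 + X))
(-94 + d(Y(-2, 4), -4))² - 1*47143 = (-94 + 2*(4*(1 + (-2)²))*(-10 - 4))² - 1*47143 = (-94 + 2*(4*(1 + 4))*(-14))² - 47143 = (-94 + 2*(4*5)*(-14))² - 47143 = (-94 + 2*20*(-14))² - 47143 = (-94 - 560)² - 47143 = (-654)² - 47143 = 427716 - 47143 = 380573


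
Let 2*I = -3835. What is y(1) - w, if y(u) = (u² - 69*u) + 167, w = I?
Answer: 4033/2 ≈ 2016.5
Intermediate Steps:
I = -3835/2 (I = (½)*(-3835) = -3835/2 ≈ -1917.5)
w = -3835/2 ≈ -1917.5
y(u) = 167 + u² - 69*u
y(1) - w = (167 + 1² - 69*1) - 1*(-3835/2) = (167 + 1 - 69) + 3835/2 = 99 + 3835/2 = 4033/2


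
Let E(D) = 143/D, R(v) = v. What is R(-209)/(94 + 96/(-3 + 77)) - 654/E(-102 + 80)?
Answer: 4511479/45838 ≈ 98.422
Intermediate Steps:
R(-209)/(94 + 96/(-3 + 77)) - 654/E(-102 + 80) = -209/(94 + 96/(-3 + 77)) - 654/(143/(-102 + 80)) = -209/(94 + 96/74) - 654/(143/(-22)) = -209/(94 + 96*(1/74)) - 654/(143*(-1/22)) = -209/(94 + 48/37) - 654/(-13/2) = -209/3526/37 - 654*(-2/13) = -209*37/3526 + 1308/13 = -7733/3526 + 1308/13 = 4511479/45838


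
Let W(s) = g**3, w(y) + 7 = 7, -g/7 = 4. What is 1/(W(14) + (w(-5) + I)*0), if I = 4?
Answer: -1/21952 ≈ -4.5554e-5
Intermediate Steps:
g = -28 (g = -7*4 = -28)
w(y) = 0 (w(y) = -7 + 7 = 0)
W(s) = -21952 (W(s) = (-28)**3 = -21952)
1/(W(14) + (w(-5) + I)*0) = 1/(-21952 + (0 + 4)*0) = 1/(-21952 + 4*0) = 1/(-21952 + 0) = 1/(-21952) = -1/21952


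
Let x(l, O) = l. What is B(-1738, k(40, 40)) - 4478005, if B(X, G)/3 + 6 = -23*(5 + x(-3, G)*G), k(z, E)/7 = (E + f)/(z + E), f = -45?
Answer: -71655337/16 ≈ -4.4785e+6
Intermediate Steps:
k(z, E) = 7*(-45 + E)/(E + z) (k(z, E) = 7*((E - 45)/(z + E)) = 7*((-45 + E)/(E + z)) = 7*(-45 + E)/(E + z))
B(X, G) = -363 + 207*G (B(X, G) = -18 + 3*(-23*(5 - 3*G)) = -18 + 3*(-115 + 69*G) = -18 + (-345 + 207*G) = -363 + 207*G)
B(-1738, k(40, 40)) - 4478005 = (-363 + 207*(7*(-45 + 40)/(40 + 40))) - 4478005 = (-363 + 207*(7*(-5)/80)) - 4478005 = (-363 + 207*(7*(1/80)*(-5))) - 4478005 = (-363 + 207*(-7/16)) - 4478005 = (-363 - 1449/16) - 4478005 = -7257/16 - 4478005 = -71655337/16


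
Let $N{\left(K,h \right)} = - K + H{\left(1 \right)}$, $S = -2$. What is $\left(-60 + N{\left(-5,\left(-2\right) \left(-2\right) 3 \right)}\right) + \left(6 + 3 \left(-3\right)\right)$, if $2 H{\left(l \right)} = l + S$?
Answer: $- \frac{117}{2} \approx -58.5$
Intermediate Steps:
$H{\left(l \right)} = -1 + \frac{l}{2}$ ($H{\left(l \right)} = \frac{l - 2}{2} = \frac{-2 + l}{2} = -1 + \frac{l}{2}$)
$N{\left(K,h \right)} = - \frac{1}{2} - K$ ($N{\left(K,h \right)} = - K + \left(-1 + \frac{1}{2} \cdot 1\right) = - K + \left(-1 + \frac{1}{2}\right) = - K - \frac{1}{2} = - \frac{1}{2} - K$)
$\left(-60 + N{\left(-5,\left(-2\right) \left(-2\right) 3 \right)}\right) + \left(6 + 3 \left(-3\right)\right) = \left(-60 - - \frac{9}{2}\right) + \left(6 + 3 \left(-3\right)\right) = \left(-60 + \left(- \frac{1}{2} + 5\right)\right) + \left(6 - 9\right) = \left(-60 + \frac{9}{2}\right) - 3 = - \frac{111}{2} - 3 = - \frac{117}{2}$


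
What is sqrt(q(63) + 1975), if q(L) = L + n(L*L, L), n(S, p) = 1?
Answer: sqrt(2039) ≈ 45.155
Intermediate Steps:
q(L) = 1 + L (q(L) = L + 1 = 1 + L)
sqrt(q(63) + 1975) = sqrt((1 + 63) + 1975) = sqrt(64 + 1975) = sqrt(2039)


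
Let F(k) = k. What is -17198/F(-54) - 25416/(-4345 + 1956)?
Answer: 21229243/64503 ≈ 329.12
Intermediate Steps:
-17198/F(-54) - 25416/(-4345 + 1956) = -17198/(-54) - 25416/(-4345 + 1956) = -17198*(-1/54) - 25416/(-2389) = 8599/27 - 25416*(-1/2389) = 8599/27 + 25416/2389 = 21229243/64503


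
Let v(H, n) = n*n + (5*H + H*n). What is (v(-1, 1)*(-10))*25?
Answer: 1250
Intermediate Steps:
v(H, n) = n² + 5*H + H*n (v(H, n) = n² + (5*H + H*n) = n² + 5*H + H*n)
(v(-1, 1)*(-10))*25 = ((1² + 5*(-1) - 1*1)*(-10))*25 = ((1 - 5 - 1)*(-10))*25 = -5*(-10)*25 = 50*25 = 1250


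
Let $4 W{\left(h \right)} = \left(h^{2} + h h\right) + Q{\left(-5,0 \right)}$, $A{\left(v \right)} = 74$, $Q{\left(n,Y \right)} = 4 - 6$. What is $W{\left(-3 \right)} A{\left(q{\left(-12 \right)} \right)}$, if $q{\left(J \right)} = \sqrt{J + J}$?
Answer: $296$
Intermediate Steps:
$Q{\left(n,Y \right)} = -2$ ($Q{\left(n,Y \right)} = 4 - 6 = -2$)
$q{\left(J \right)} = \sqrt{2} \sqrt{J}$ ($q{\left(J \right)} = \sqrt{2 J} = \sqrt{2} \sqrt{J}$)
$W{\left(h \right)} = - \frac{1}{2} + \frac{h^{2}}{2}$ ($W{\left(h \right)} = \frac{\left(h^{2} + h h\right) - 2}{4} = \frac{\left(h^{2} + h^{2}\right) - 2}{4} = \frac{2 h^{2} - 2}{4} = \frac{-2 + 2 h^{2}}{4} = - \frac{1}{2} + \frac{h^{2}}{2}$)
$W{\left(-3 \right)} A{\left(q{\left(-12 \right)} \right)} = \left(- \frac{1}{2} + \frac{\left(-3\right)^{2}}{2}\right) 74 = \left(- \frac{1}{2} + \frac{1}{2} \cdot 9\right) 74 = \left(- \frac{1}{2} + \frac{9}{2}\right) 74 = 4 \cdot 74 = 296$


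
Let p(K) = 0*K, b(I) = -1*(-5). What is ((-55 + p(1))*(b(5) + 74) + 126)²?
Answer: 17799961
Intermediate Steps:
b(I) = 5
p(K) = 0
((-55 + p(1))*(b(5) + 74) + 126)² = ((-55 + 0)*(5 + 74) + 126)² = (-55*79 + 126)² = (-4345 + 126)² = (-4219)² = 17799961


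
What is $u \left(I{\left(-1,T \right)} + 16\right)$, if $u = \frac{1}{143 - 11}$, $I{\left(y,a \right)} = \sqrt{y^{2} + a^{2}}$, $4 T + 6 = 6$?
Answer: $\frac{17}{132} \approx 0.12879$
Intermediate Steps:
$T = 0$ ($T = - \frac{3}{2} + \frac{1}{4} \cdot 6 = - \frac{3}{2} + \frac{3}{2} = 0$)
$I{\left(y,a \right)} = \sqrt{a^{2} + y^{2}}$
$u = \frac{1}{132} \approx 0.0075758$
$u \left(I{\left(-1,T \right)} + 16\right) = \frac{\sqrt{0^{2} + \left(-1\right)^{2}} + 16}{132} = \frac{\sqrt{0 + 1} + 16}{132} = \frac{\sqrt{1} + 16}{132} = \frac{1 + 16}{132} = \frac{1}{132} \cdot 17 = \frac{17}{132}$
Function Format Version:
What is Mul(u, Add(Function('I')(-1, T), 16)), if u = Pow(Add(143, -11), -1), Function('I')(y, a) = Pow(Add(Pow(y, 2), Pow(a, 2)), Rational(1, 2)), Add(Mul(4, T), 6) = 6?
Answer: Rational(17, 132) ≈ 0.12879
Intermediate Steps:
T = 0 (T = Add(Rational(-3, 2), Mul(Rational(1, 4), 6)) = Add(Rational(-3, 2), Rational(3, 2)) = 0)
Function('I')(y, a) = Pow(Add(Pow(a, 2), Pow(y, 2)), Rational(1, 2))
u = Rational(1, 132) (u = Pow(132, -1) = Rational(1, 132) ≈ 0.0075758)
Mul(u, Add(Function('I')(-1, T), 16)) = Mul(Rational(1, 132), Add(Pow(Add(Pow(0, 2), Pow(-1, 2)), Rational(1, 2)), 16)) = Mul(Rational(1, 132), Add(Pow(Add(0, 1), Rational(1, 2)), 16)) = Mul(Rational(1, 132), Add(Pow(1, Rational(1, 2)), 16)) = Mul(Rational(1, 132), Add(1, 16)) = Mul(Rational(1, 132), 17) = Rational(17, 132)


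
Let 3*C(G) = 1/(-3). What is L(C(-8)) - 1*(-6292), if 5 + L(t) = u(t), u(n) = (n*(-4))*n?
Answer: 509243/81 ≈ 6287.0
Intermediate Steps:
C(G) = -⅑ (C(G) = (⅓)/(-3) = (⅓)*(-⅓) = -⅑)
u(n) = -4*n² (u(n) = (-4*n)*n = -4*n²)
L(t) = -5 - 4*t²
L(C(-8)) - 1*(-6292) = (-5 - 4*(-⅑)²) - 1*(-6292) = (-5 - 4*1/81) + 6292 = (-5 - 4/81) + 6292 = -409/81 + 6292 = 509243/81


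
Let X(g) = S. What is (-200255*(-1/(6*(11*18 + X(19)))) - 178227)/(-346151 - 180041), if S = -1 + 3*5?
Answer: 226504489/669316224 ≈ 0.33841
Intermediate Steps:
S = 14 (S = -1 + 15 = 14)
X(g) = 14
(-200255*(-1/(6*(11*18 + X(19)))) - 178227)/(-346151 - 180041) = (-200255*(-1/(6*(11*18 + 14))) - 178227)/(-346151 - 180041) = (-200255*(-1/(6*(198 + 14))) - 178227)/(-526192) = (-200255/((-6*212)) - 178227)*(-1/526192) = (-200255/(-1272) - 178227)*(-1/526192) = (-200255*(-1/1272) - 178227)*(-1/526192) = (200255/1272 - 178227)*(-1/526192) = -226504489/1272*(-1/526192) = 226504489/669316224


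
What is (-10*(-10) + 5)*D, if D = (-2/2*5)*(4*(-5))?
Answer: 10500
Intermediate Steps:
D = 100 (D = (-2*½*5)*(-20) = -1*5*(-20) = -5*(-20) = 100)
(-10*(-10) + 5)*D = (-10*(-10) + 5)*100 = (100 + 5)*100 = 105*100 = 10500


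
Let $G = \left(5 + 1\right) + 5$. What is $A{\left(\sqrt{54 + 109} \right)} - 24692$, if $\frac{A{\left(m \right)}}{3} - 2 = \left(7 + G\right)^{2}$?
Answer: $-23714$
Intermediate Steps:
$G = 11$ ($G = 6 + 5 = 11$)
$A{\left(m \right)} = 978$ ($A{\left(m \right)} = 6 + 3 \left(7 + 11\right)^{2} = 6 + 3 \cdot 18^{2} = 6 + 3 \cdot 324 = 6 + 972 = 978$)
$A{\left(\sqrt{54 + 109} \right)} - 24692 = 978 - 24692 = -23714$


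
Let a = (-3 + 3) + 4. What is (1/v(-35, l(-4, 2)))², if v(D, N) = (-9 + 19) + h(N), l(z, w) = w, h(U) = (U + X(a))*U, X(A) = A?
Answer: 1/484 ≈ 0.0020661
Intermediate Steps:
a = 4 (a = 0 + 4 = 4)
h(U) = U*(4 + U) (h(U) = (U + 4)*U = (4 + U)*U = U*(4 + U))
v(D, N) = 10 + N*(4 + N) (v(D, N) = (-9 + 19) + N*(4 + N) = 10 + N*(4 + N))
(1/v(-35, l(-4, 2)))² = (1/(10 + 2*(4 + 2)))² = (1/(10 + 2*6))² = (1/(10 + 12))² = (1/22)² = 1/484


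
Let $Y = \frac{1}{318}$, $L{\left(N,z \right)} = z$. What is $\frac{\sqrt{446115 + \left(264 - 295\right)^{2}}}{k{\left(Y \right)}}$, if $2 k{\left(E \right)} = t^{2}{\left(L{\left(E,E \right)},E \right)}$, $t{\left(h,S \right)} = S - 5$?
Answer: $\frac{404496 \sqrt{2281}}{360703} \approx 53.558$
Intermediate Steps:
$t{\left(h,S \right)} = -5 + S$ ($t{\left(h,S \right)} = S - 5 = -5 + S$)
$Y = \frac{1}{318} \approx 0.0031447$
$k{\left(E \right)} = \frac{\left(-5 + E\right)^{2}}{2}$
$\frac{\sqrt{446115 + \left(264 - 295\right)^{2}}}{k{\left(Y \right)}} = \frac{\sqrt{446115 + \left(264 - 295\right)^{2}}}{\frac{1}{2} \left(-5 + \frac{1}{318}\right)^{2}} = \frac{\sqrt{446115 + \left(-31\right)^{2}}}{\frac{1}{2} \left(- \frac{1589}{318}\right)^{2}} = \frac{\sqrt{446115 + 961}}{\frac{1}{2} \cdot \frac{2524921}{101124}} = \frac{\sqrt{447076}}{\frac{2524921}{202248}} = 14 \sqrt{2281} \cdot \frac{202248}{2524921} = \frac{404496 \sqrt{2281}}{360703}$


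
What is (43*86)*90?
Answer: 332820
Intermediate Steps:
(43*86)*90 = 3698*90 = 332820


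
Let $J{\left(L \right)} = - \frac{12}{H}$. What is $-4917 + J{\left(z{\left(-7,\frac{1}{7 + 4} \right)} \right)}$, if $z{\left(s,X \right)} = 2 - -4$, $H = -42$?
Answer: $- \frac{34417}{7} \approx -4916.7$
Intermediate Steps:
$z{\left(s,X \right)} = 6$ ($z{\left(s,X \right)} = 2 + 4 = 6$)
$J{\left(L \right)} = \frac{2}{7}$ ($J{\left(L \right)} = - \frac{12}{-42} = \left(-12\right) \left(- \frac{1}{42}\right) = \frac{2}{7}$)
$-4917 + J{\left(z{\left(-7,\frac{1}{7 + 4} \right)} \right)} = -4917 + \frac{2}{7} = - \frac{34417}{7}$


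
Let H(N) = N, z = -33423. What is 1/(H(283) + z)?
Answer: -1/33140 ≈ -3.0175e-5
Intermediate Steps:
1/(H(283) + z) = 1/(283 - 33423) = 1/(-33140) = -1/33140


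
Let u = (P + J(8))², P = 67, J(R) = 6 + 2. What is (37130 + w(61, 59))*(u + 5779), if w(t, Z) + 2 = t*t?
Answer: 465841996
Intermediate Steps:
J(R) = 8
w(t, Z) = -2 + t² (w(t, Z) = -2 + t*t = -2 + t²)
u = 5625 (u = (67 + 8)² = 75² = 5625)
(37130 + w(61, 59))*(u + 5779) = (37130 + (-2 + 61²))*(5625 + 5779) = (37130 + (-2 + 3721))*11404 = (37130 + 3719)*11404 = 40849*11404 = 465841996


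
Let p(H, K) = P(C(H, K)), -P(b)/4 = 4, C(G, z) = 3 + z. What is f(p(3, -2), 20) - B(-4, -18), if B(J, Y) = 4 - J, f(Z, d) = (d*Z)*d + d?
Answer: -6388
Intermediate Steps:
P(b) = -16 (P(b) = -4*4 = -16)
p(H, K) = -16
f(Z, d) = d + Z*d² (f(Z, d) = (Z*d)*d + d = Z*d² + d = d + Z*d²)
f(p(3, -2), 20) - B(-4, -18) = 20*(1 - 16*20) - (4 - 1*(-4)) = 20*(1 - 320) - (4 + 4) = 20*(-319) - 1*8 = -6380 - 8 = -6388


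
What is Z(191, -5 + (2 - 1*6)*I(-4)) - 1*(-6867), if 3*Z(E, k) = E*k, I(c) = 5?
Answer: 15826/3 ≈ 5275.3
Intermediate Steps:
Z(E, k) = E*k/3 (Z(E, k) = (E*k)/3 = E*k/3)
Z(191, -5 + (2 - 1*6)*I(-4)) - 1*(-6867) = (⅓)*191*(-5 + (2 - 1*6)*5) - 1*(-6867) = (⅓)*191*(-5 + (2 - 6)*5) + 6867 = (⅓)*191*(-5 - 4*5) + 6867 = (⅓)*191*(-5 - 20) + 6867 = (⅓)*191*(-25) + 6867 = -4775/3 + 6867 = 15826/3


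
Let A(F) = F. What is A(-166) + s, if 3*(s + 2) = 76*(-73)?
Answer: -6052/3 ≈ -2017.3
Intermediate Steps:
s = -5554/3 (s = -2 + (76*(-73))/3 = -2 + (⅓)*(-5548) = -2 - 5548/3 = -5554/3 ≈ -1851.3)
A(-166) + s = -166 - 5554/3 = -6052/3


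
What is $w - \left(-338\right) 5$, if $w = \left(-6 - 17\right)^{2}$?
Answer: $2219$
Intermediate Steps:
$w = 529$ ($w = \left(-23\right)^{2} = 529$)
$w - \left(-338\right) 5 = 529 - \left(-338\right) 5 = 529 - -1690 = 529 + 1690 = 2219$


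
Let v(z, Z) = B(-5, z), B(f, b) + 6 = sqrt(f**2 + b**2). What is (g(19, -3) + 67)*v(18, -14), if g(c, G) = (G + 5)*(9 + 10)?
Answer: -630 + 105*sqrt(349) ≈ 1331.6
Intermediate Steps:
g(c, G) = 95 + 19*G (g(c, G) = (5 + G)*19 = 95 + 19*G)
B(f, b) = -6 + sqrt(b**2 + f**2) (B(f, b) = -6 + sqrt(f**2 + b**2) = -6 + sqrt(b**2 + f**2))
v(z, Z) = -6 + sqrt(25 + z**2) (v(z, Z) = -6 + sqrt(z**2 + (-5)**2) = -6 + sqrt(z**2 + 25) = -6 + sqrt(25 + z**2))
(g(19, -3) + 67)*v(18, -14) = ((95 + 19*(-3)) + 67)*(-6 + sqrt(25 + 18**2)) = ((95 - 57) + 67)*(-6 + sqrt(25 + 324)) = (38 + 67)*(-6 + sqrt(349)) = 105*(-6 + sqrt(349)) = -630 + 105*sqrt(349)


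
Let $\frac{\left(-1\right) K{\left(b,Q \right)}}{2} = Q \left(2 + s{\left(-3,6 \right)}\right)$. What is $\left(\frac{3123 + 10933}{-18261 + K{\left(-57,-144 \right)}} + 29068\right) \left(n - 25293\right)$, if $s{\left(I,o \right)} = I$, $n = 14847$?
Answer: $- \frac{1877383937032}{6183} \approx -3.0364 \cdot 10^{8}$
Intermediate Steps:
$K{\left(b,Q \right)} = 2 Q$ ($K{\left(b,Q \right)} = - 2 Q \left(2 - 3\right) = - 2 Q \left(-1\right) = - 2 \left(- Q\right) = 2 Q$)
$\left(\frac{3123 + 10933}{-18261 + K{\left(-57,-144 \right)}} + 29068\right) \left(n - 25293\right) = \left(\frac{3123 + 10933}{-18261 + 2 \left(-144\right)} + 29068\right) \left(14847 - 25293\right) = \left(\frac{14056}{-18261 - 288} + 29068\right) \left(-10446\right) = \left(\frac{14056}{-18549} + 29068\right) \left(-10446\right) = \left(14056 \left(- \frac{1}{18549}\right) + 29068\right) \left(-10446\right) = \left(- \frac{14056}{18549} + 29068\right) \left(-10446\right) = \frac{539168276}{18549} \left(-10446\right) = - \frac{1877383937032}{6183}$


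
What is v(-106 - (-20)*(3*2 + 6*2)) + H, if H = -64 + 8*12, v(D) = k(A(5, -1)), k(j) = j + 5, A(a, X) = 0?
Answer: 37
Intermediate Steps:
k(j) = 5 + j
v(D) = 5 (v(D) = 5 + 0 = 5)
H = 32 (H = -64 + 96 = 32)
v(-106 - (-20)*(3*2 + 6*2)) + H = 5 + 32 = 37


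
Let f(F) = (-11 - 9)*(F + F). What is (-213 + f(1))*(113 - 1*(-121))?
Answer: -59202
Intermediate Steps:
f(F) = -40*F
(-213 + f(1))*(113 - 1*(-121)) = (-213 - 40*1)*(113 - 1*(-121)) = (-213 - 40)*(113 + 121) = -253*234 = -59202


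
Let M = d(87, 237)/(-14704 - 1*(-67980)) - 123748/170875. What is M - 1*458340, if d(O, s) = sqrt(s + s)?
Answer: -78318971248/170875 + sqrt(474)/53276 ≈ -4.5834e+5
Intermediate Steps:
d(O, s) = sqrt(2)*sqrt(s) (d(O, s) = sqrt(2*s) = sqrt(2)*sqrt(s))
M = -123748/170875 + sqrt(474)/53276 (M = (sqrt(2)*sqrt(237))/(-14704 - 1*(-67980)) - 123748/170875 = sqrt(474)/(-14704 + 67980) - 123748*1/170875 = sqrt(474)/53276 - 123748/170875 = -123748/170875 + sqrt(474)/53276 ≈ -0.72379)
M - 1*458340 = (-123748/170875 + sqrt(474)/53276) - 1*458340 = (-123748/170875 + sqrt(474)/53276) - 458340 = -78318971248/170875 + sqrt(474)/53276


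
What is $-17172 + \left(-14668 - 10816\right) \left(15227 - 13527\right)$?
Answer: $-43339972$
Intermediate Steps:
$-17172 + \left(-14668 - 10816\right) \left(15227 - 13527\right) = -17172 - 43322800 = -43339972$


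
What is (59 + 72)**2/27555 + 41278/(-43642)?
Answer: -194237464/601277655 ≈ -0.32304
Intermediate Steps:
(59 + 72)**2/27555 + 41278/(-43642) = 131**2*(1/27555) + 41278*(-1/43642) = 17161*(1/27555) - 20639/21821 = 17161/27555 - 20639/21821 = -194237464/601277655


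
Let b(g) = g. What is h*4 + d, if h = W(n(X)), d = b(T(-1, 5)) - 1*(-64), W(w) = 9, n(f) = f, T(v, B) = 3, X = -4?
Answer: 103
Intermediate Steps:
d = 67 (d = 3 - 1*(-64) = 3 + 64 = 67)
h = 9
h*4 + d = 9*4 + 67 = 36 + 67 = 103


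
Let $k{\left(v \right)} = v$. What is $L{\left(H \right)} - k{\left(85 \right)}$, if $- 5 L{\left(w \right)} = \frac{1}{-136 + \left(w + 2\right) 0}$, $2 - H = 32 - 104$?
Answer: $- \frac{57799}{680} \approx -84.999$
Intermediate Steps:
$H = 74$ ($H = 2 - \left(32 - 104\right) = 2 - -72 = 2 + 72 = 74$)
$L{\left(w \right)} = \frac{1}{680}$ ($L{\left(w \right)} = - \frac{1}{5 \left(-136 + \left(w + 2\right) 0\right)} = - \frac{1}{5 \left(-136 + \left(2 + w\right) 0\right)} = - \frac{1}{5 \left(-136 + 0\right)} = - \frac{1}{5 \left(-136\right)} = \left(- \frac{1}{5}\right) \left(- \frac{1}{136}\right) = \frac{1}{680}$)
$L{\left(H \right)} - k{\left(85 \right)} = \frac{1}{680} - 85 = - \frac{57799}{680}$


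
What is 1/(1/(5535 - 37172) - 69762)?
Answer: -31637/2207060395 ≈ -1.4334e-5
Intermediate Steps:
1/(1/(5535 - 37172) - 69762) = 1/(1/(-31637) - 69762) = 1/(-1/31637 - 69762) = 1/(-2207060395/31637) = -31637/2207060395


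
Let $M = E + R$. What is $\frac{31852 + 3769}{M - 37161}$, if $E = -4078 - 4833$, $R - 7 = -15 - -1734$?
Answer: $- \frac{35621}{44346} \approx -0.80325$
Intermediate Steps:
$R = 1726$ ($R = 7 - -1719 = 7 + \left(-15 + 1734\right) = 7 + 1719 = 1726$)
$E = -8911$
$M = -7185$ ($M = -8911 + 1726 = -7185$)
$\frac{31852 + 3769}{M - 37161} = \frac{31852 + 3769}{-7185 - 37161} = \frac{35621}{-44346} = 35621 \left(- \frac{1}{44346}\right) = - \frac{35621}{44346}$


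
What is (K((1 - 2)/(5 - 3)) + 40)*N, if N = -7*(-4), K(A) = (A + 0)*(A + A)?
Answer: 1134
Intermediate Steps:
K(A) = 2*A² (K(A) = A*(2*A) = 2*A²)
N = 28
(K((1 - 2)/(5 - 3)) + 40)*N = (2*((1 - 2)/(5 - 3))² + 40)*28 = (2*(-1/2)² + 40)*28 = (2*(-1*½)² + 40)*28 = (2*(-½)² + 40)*28 = (2*(¼) + 40)*28 = (½ + 40)*28 = (81/2)*28 = 1134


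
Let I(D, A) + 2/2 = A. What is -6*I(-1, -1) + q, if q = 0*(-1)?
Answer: 12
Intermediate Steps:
I(D, A) = -1 + A
q = 0
-6*I(-1, -1) + q = -6*(-1 - 1) + 0 = -6*(-2) + 0 = 12 + 0 = 12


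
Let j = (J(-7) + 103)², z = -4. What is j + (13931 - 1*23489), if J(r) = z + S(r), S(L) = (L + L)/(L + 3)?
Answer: 3793/4 ≈ 948.25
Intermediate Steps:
S(L) = 2*L/(3 + L) (S(L) = (2*L)/(3 + L) = 2*L/(3 + L))
J(r) = -4 + 2*r/(3 + r)
j = 42025/4 (j = (2*(-6 - 1*(-7))/(3 - 7) + 103)² = (2*(-6 + 7)/(-4) + 103)² = (2*(-¼)*1 + 103)² = (-½ + 103)² = (205/2)² = 42025/4 ≈ 10506.)
j + (13931 - 1*23489) = 42025/4 + (13931 - 1*23489) = 42025/4 + (13931 - 23489) = 42025/4 - 9558 = 3793/4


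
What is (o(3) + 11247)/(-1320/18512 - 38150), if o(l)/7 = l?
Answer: -26074152/88279265 ≈ -0.29536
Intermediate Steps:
o(l) = 7*l
(o(3) + 11247)/(-1320/18512 - 38150) = (7*3 + 11247)/(-1320/18512 - 38150) = (21 + 11247)/(-1320*1/18512 - 38150) = 11268/(-165/2314 - 38150) = 11268/(-88279265/2314) = 11268*(-2314/88279265) = -26074152/88279265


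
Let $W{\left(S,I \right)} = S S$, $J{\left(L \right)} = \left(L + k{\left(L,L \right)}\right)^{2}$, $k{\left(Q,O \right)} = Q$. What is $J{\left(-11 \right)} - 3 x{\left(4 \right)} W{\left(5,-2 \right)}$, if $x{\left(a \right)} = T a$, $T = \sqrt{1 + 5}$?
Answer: $- 145200 \sqrt{6} \approx -3.5567 \cdot 10^{5}$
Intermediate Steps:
$T = \sqrt{6} \approx 2.4495$
$x{\left(a \right)} = a \sqrt{6}$ ($x{\left(a \right)} = \sqrt{6} a = a \sqrt{6}$)
$J{\left(L \right)} = 4 L^{2}$ ($J{\left(L \right)} = \left(L + L\right)^{2} = \left(2 L\right)^{2} = 4 L^{2}$)
$W{\left(S,I \right)} = S^{2}$
$J{\left(-11 \right)} - 3 x{\left(4 \right)} W{\left(5,-2 \right)} = 4 \left(-11\right)^{2} - 3 \cdot 4 \sqrt{6} \cdot 5^{2} = 4 \cdot 121 - 12 \sqrt{6} \cdot 25 = 484 \left(- 300 \sqrt{6}\right) = - 145200 \sqrt{6}$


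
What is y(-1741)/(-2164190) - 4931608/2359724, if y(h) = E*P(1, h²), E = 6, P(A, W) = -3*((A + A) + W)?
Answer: 14759051337767/638361385445 ≈ 23.120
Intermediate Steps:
P(A, W) = -6*A - 3*W (P(A, W) = -3*(2*A + W) = -3*(W + 2*A) = -6*A - 3*W)
y(h) = -36 - 18*h² (y(h) = 6*(-6*1 - 3*h²) = 6*(-6 - 3*h²) = -36 - 18*h²)
y(-1741)/(-2164190) - 4931608/2359724 = (-36 - 18*(-1741)²)/(-2164190) - 4931608/2359724 = (-36 - 18*3031081)*(-1/2164190) - 4931608*1/2359724 = (-36 - 54559458)*(-1/2164190) - 1232902/589931 = -54559494*(-1/2164190) - 1232902/589931 = 27279747/1082095 - 1232902/589931 = 14759051337767/638361385445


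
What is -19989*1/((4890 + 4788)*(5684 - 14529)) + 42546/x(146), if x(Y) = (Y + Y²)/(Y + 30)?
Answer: 5087267848153/14580858670 ≈ 348.90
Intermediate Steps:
x(Y) = (Y + Y²)/(30 + Y)
-19989*1/((4890 + 4788)*(5684 - 14529)) + 42546/x(146) = -19989*1/((4890 + 4788)*(5684 - 14529)) + 42546/((146*(1 + 146)/(30 + 146))) = -19989/((-8845*9678)) + 42546/((146*147/176)) = -19989/(-85601910) + 42546/((146*(1/176)*147)) = -19989*(-1/85601910) + 42546/(10731/88) = 6663/28533970 + 42546*(88/10731) = 6663/28533970 + 178288/511 = 5087267848153/14580858670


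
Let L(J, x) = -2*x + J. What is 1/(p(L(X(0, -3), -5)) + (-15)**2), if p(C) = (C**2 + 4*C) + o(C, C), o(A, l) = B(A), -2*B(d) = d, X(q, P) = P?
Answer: 2/597 ≈ 0.0033501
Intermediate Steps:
B(d) = -d/2
L(J, x) = J - 2*x
o(A, l) = -A/2
p(C) = C**2 + 7*C/2 (p(C) = (C**2 + 4*C) - C/2 = C**2 + 7*C/2)
1/(p(L(X(0, -3), -5)) + (-15)**2) = 1/((-3 - 2*(-5))*(7 + 2*(-3 - 2*(-5)))/2 + (-15)**2) = 1/((-3 + 10)*(7 + 2*(-3 + 10))/2 + 225) = 1/((1/2)*7*(7 + 2*7) + 225) = 1/((1/2)*7*(7 + 14) + 225) = 1/((1/2)*7*21 + 225) = 1/(147/2 + 225) = 1/(597/2) = 2/597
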